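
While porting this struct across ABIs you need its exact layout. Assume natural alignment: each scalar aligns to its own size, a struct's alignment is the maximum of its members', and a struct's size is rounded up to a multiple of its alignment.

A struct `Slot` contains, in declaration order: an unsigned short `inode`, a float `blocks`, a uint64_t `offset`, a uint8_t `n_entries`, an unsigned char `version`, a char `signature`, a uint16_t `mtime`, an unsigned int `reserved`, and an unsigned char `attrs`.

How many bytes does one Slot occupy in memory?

inode at 0 (size 2, align 2) → ends 2
pad 2 to align 4 for blocks
blocks at 4 (size 4, align 4) → ends 8
offset at 8 (size 8, align 8) → ends 16
n_entries at 16 (size 1, align 1) → ends 17
version at 17 (size 1, align 1) → ends 18
signature at 18 (size 1, align 1) → ends 19
pad 1 to align 2 for mtime
mtime at 20 (size 2, align 2) → ends 22
pad 2 to align 4 for reserved
reserved at 24 (size 4, align 4) → ends 28
attrs at 28 (size 1, align 1) → ends 29
tail pad 3 to reach multiple of 8
total 32 bytes, alignment 8

32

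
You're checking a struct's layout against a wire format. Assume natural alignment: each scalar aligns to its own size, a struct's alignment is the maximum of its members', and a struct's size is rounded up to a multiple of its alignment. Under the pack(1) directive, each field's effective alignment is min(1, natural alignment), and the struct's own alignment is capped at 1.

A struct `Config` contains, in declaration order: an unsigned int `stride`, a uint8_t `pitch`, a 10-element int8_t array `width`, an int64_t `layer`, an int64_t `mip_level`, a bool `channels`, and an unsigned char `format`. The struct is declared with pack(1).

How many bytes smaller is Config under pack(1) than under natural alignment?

natural layout:
  stride at 0 (size 4, align 4) → ends 4
  pitch at 4 (size 1, align 1) → ends 5
  width at 5 (size 10, align 1) → ends 15
  pad 1 to align 8 for layer
  layer at 16 (size 8, align 8) → ends 24
  mip_level at 24 (size 8, align 8) → ends 32
  channels at 32 (size 1, align 1) → ends 33
  format at 33 (size 1, align 1) → ends 34
  tail pad 6 to reach multiple of 8
  total 40 bytes, alignment 8
packed(1) layout:
  stride at 0 (size 4, align 1) → ends 4
  pitch at 4 (size 1, align 1) → ends 5
  width at 5 (size 10, align 1) → ends 15
  layer at 15 (size 8, align 1) → ends 23
  mip_level at 23 (size 8, align 1) → ends 31
  channels at 31 (size 1, align 1) → ends 32
  format at 32 (size 1, align 1) → ends 33
  total 33 bytes, alignment 1
40 − 33 = 7

7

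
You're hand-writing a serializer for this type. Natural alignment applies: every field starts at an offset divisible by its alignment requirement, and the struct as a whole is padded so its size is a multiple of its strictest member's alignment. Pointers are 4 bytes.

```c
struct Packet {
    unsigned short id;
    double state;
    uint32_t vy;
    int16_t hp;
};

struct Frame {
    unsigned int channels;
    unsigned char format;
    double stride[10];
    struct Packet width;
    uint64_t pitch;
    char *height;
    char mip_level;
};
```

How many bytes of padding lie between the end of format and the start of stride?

3

Packet: 0..2  id  (2B, 2-aligned); 2..8  -- padding (6B); 8..16  state  (8B, 8-aligned); 16..20  vy  (4B, 4-aligned); 20..22  hp  (2B, 2-aligned); 22..24  -- tail padding (2B); sizeof = 24, alignof = 8
0..4  channels  (4B, 4-aligned)
4..5  format  (1B, 1-aligned)
5..8  -- padding (3B)
8..88  stride  (80B, 8-aligned)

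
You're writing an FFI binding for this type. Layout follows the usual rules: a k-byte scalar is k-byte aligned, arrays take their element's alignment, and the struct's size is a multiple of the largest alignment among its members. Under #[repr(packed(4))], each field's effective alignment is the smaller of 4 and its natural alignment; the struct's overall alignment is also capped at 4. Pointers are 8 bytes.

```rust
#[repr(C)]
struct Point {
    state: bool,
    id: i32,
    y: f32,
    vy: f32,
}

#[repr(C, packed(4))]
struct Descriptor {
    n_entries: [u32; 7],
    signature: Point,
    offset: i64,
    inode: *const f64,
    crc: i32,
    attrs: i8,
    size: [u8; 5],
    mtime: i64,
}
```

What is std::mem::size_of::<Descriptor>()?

80 bytes

Point: @0: state [1B, align 1] → 1; +3 pad (align 4); @4: id [4B, align 4] → 8; @8: y [4B, align 4] → 12; @12: vy [4B, align 4] → 16; size 16, align 4
@0: n_entries [28B, align 4] → 28
@28: signature [16B, align 4] → 44
@44: offset [8B, align 4] → 52
@52: inode [8B, align 4] → 60
@60: crc [4B, align 4] → 64
@64: attrs [1B, align 1] → 65
@65: size [5B, align 1] → 70
+2 pad (align 4)
@72: mtime [8B, align 4] → 80
size 80, align 4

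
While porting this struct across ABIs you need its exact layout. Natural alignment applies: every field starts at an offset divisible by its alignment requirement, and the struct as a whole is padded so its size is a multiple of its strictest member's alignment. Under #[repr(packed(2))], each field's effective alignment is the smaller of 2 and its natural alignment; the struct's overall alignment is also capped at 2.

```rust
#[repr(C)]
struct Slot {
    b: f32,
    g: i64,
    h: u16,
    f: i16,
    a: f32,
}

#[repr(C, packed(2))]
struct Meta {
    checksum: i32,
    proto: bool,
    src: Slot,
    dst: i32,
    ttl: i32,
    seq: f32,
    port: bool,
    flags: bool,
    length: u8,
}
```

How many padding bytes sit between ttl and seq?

Slot: b at 0 (size 4, align 4) → ends 4; pad 4 to align 8 for g; g at 8 (size 8, align 8) → ends 16; h at 16 (size 2, align 2) → ends 18; f at 18 (size 2, align 2) → ends 20; a at 20 (size 4, align 4) → ends 24; total 24 bytes, alignment 8
checksum at 0 (size 4, align 2) → ends 4
proto at 4 (size 1, align 1) → ends 5
pad 1 to align 2 for src
src at 6 (size 24, align 2) → ends 30
dst at 30 (size 4, align 2) → ends 34
ttl at 34 (size 4, align 2) → ends 38
seq at 38 (size 4, align 2) → ends 42

0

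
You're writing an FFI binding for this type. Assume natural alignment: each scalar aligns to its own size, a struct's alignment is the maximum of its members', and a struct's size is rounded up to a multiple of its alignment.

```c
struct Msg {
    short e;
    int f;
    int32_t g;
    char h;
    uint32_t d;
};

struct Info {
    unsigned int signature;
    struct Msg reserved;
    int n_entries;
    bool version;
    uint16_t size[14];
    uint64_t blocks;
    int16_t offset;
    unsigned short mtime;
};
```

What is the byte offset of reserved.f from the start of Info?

8

Msg: 0..2  e  (2B, 2-aligned); 2..4  -- padding (2B); 4..8  f  (4B, 4-aligned); 8..12  g  (4B, 4-aligned); 12..13  h  (1B, 1-aligned); 13..16  -- padding (3B); 16..20  d  (4B, 4-aligned); sizeof = 20, alignof = 4
0..4  signature  (4B, 4-aligned)
4..24  reserved  (20B, 4-aligned)
within Msg: f at 4
4 + 4 = 8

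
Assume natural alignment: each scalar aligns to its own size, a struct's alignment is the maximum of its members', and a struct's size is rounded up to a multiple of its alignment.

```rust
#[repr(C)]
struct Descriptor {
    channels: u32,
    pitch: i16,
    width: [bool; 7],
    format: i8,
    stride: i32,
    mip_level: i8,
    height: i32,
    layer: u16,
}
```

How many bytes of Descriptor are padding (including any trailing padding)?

@0: channels [4B, align 4] → 4
@4: pitch [2B, align 2] → 6
@6: width [7B, align 1] → 13
@13: format [1B, align 1] → 14
+2 pad (align 4)
@16: stride [4B, align 4] → 20
@20: mip_level [1B, align 1] → 21
+3 pad (align 4)
@24: height [4B, align 4] → 28
@28: layer [2B, align 2] → 30
+2 tail pad (align 4)
size 32, align 4
data bytes 25, size 32 → padding 7

7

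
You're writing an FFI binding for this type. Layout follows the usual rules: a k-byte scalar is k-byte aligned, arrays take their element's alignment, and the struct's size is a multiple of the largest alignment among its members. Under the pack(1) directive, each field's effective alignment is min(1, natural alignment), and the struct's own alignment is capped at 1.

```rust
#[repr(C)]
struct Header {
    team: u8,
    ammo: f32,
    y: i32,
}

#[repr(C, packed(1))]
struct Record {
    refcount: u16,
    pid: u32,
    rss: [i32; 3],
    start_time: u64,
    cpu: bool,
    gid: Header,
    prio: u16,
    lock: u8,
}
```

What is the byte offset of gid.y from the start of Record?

Header: 0..1  team  (1B, 1-aligned); 1..4  -- padding (3B); 4..8  ammo  (4B, 4-aligned); 8..12  y  (4B, 4-aligned); sizeof = 12, alignof = 4
0..2  refcount  (2B, 1-aligned)
2..6  pid  (4B, 1-aligned)
6..18  rss  (12B, 1-aligned)
18..26  start_time  (8B, 1-aligned)
26..27  cpu  (1B, 1-aligned)
27..39  gid  (12B, 1-aligned)
within Header: y at 8
27 + 8 = 35

35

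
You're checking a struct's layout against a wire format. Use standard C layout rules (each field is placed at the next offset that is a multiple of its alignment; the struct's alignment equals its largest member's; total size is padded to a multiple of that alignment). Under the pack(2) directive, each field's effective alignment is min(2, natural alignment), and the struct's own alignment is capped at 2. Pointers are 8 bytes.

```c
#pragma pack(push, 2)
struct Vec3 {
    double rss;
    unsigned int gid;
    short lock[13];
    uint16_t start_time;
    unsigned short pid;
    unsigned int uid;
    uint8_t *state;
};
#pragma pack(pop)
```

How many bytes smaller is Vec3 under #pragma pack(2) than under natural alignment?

natural layout:
  0..8  rss  (8B, 8-aligned)
  8..12  gid  (4B, 4-aligned)
  12..38  lock  (26B, 2-aligned)
  38..40  start_time  (2B, 2-aligned)
  40..42  pid  (2B, 2-aligned)
  42..44  -- padding (2B)
  44..48  uid  (4B, 4-aligned)
  48..56  state  (8B, 8-aligned)
  sizeof = 56, alignof = 8
packed(2) layout:
  0..8  rss  (8B, 2-aligned)
  8..12  gid  (4B, 2-aligned)
  12..38  lock  (26B, 2-aligned)
  38..40  start_time  (2B, 2-aligned)
  40..42  pid  (2B, 2-aligned)
  42..46  uid  (4B, 2-aligned)
  46..54  state  (8B, 2-aligned)
  sizeof = 54, alignof = 2
56 − 54 = 2

2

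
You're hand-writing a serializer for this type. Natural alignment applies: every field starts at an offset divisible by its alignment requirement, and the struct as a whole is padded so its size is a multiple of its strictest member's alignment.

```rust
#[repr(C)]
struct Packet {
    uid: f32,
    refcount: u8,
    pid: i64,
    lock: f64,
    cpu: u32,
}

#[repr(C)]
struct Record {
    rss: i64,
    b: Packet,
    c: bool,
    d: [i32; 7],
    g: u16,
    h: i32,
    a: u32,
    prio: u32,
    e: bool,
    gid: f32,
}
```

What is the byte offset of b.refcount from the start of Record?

Packet: 0..4  uid  (4B, 4-aligned); 4..5  refcount  (1B, 1-aligned); 5..8  -- padding (3B); 8..16  pid  (8B, 8-aligned); 16..24  lock  (8B, 8-aligned); 24..28  cpu  (4B, 4-aligned); 28..32  -- tail padding (4B); sizeof = 32, alignof = 8
0..8  rss  (8B, 8-aligned)
8..40  b  (32B, 8-aligned)
within Packet: refcount at 4
8 + 4 = 12

12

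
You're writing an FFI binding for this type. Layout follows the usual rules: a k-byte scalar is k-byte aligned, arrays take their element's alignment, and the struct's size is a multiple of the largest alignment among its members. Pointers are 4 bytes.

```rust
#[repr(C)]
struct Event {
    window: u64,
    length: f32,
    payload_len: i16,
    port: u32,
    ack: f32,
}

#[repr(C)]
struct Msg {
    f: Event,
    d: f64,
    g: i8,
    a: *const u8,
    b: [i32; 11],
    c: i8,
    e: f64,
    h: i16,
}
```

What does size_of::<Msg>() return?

Event: 0..8  window  (8B, 8-aligned); 8..12  length  (4B, 4-aligned); 12..14  payload_len  (2B, 2-aligned); 14..16  -- padding (2B); 16..20  port  (4B, 4-aligned); 20..24  ack  (4B, 4-aligned); sizeof = 24, alignof = 8
0..24  f  (24B, 8-aligned)
24..32  d  (8B, 8-aligned)
32..33  g  (1B, 1-aligned)
33..36  -- padding (3B)
36..40  a  (4B, 4-aligned)
40..84  b  (44B, 4-aligned)
84..85  c  (1B, 1-aligned)
85..88  -- padding (3B)
88..96  e  (8B, 8-aligned)
96..98  h  (2B, 2-aligned)
98..104  -- tail padding (6B)
sizeof = 104, alignof = 8

104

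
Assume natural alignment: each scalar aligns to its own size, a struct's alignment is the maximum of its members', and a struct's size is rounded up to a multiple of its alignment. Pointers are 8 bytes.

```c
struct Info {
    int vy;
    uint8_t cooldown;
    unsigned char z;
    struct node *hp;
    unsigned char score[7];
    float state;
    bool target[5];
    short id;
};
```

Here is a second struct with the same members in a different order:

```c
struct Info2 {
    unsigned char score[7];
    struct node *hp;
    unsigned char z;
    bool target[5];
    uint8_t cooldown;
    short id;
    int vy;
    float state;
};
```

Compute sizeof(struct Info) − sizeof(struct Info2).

0

0..4  vy  (4B, 4-aligned)
4..5  cooldown  (1B, 1-aligned)
5..6  z  (1B, 1-aligned)
6..8  -- padding (2B)
8..16  hp  (8B, 8-aligned)
16..23  score  (7B, 1-aligned)
23..24  -- padding (1B)
24..28  state  (4B, 4-aligned)
28..33  target  (5B, 1-aligned)
33..34  -- padding (1B)
34..36  id  (2B, 2-aligned)
36..40  -- tail padding (4B)
sizeof = 40, alignof = 8
— Info2 —
0..7  score  (7B, 1-aligned)
7..8  -- padding (1B)
8..16  hp  (8B, 8-aligned)
16..17  z  (1B, 1-aligned)
17..22  target  (5B, 1-aligned)
22..23  cooldown  (1B, 1-aligned)
23..24  -- padding (1B)
24..26  id  (2B, 2-aligned)
26..28  -- padding (2B)
28..32  vy  (4B, 4-aligned)
32..36  state  (4B, 4-aligned)
36..40  -- tail padding (4B)
sizeof = 40, alignof = 8
40 − 40 = 0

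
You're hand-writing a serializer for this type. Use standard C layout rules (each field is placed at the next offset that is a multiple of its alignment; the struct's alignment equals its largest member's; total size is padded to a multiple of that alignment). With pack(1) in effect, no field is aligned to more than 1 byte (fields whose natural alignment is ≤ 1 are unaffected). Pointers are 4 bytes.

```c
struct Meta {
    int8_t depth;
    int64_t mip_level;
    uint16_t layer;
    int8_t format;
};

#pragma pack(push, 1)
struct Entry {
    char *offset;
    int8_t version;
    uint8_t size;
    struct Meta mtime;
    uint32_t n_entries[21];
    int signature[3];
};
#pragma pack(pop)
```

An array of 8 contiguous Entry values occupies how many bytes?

Meta: depth at 0 (size 1, align 1) → ends 1; pad 7 to align 8 for mip_level; mip_level at 8 (size 8, align 8) → ends 16; layer at 16 (size 2, align 2) → ends 18; format at 18 (size 1, align 1) → ends 19; tail pad 5 to reach multiple of 8; total 24 bytes, alignment 8
offset at 0 (size 4, align 1) → ends 4
version at 4 (size 1, align 1) → ends 5
size at 5 (size 1, align 1) → ends 6
mtime at 6 (size 24, align 1) → ends 30
n_entries at 30 (size 84, align 1) → ends 114
signature at 114 (size 12, align 1) → ends 126
total 126 bytes, alignment 1
array of 8: 8 × 126 = 1008

1008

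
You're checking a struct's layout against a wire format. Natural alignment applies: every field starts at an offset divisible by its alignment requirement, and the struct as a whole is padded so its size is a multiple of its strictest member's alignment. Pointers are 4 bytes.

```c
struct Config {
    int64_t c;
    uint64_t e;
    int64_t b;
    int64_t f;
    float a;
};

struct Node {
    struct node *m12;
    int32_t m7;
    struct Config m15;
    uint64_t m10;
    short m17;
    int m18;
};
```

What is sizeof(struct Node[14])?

Config: c at 0 (size 8, align 8) → ends 8; e at 8 (size 8, align 8) → ends 16; b at 16 (size 8, align 8) → ends 24; f at 24 (size 8, align 8) → ends 32; a at 32 (size 4, align 4) → ends 36; tail pad 4 to reach multiple of 8; total 40 bytes, alignment 8
m12 at 0 (size 4, align 4) → ends 4
m7 at 4 (size 4, align 4) → ends 8
m15 at 8 (size 40, align 8) → ends 48
m10 at 48 (size 8, align 8) → ends 56
m17 at 56 (size 2, align 2) → ends 58
pad 2 to align 4 for m18
m18 at 60 (size 4, align 4) → ends 64
total 64 bytes, alignment 8
array of 14: 14 × 64 = 896

896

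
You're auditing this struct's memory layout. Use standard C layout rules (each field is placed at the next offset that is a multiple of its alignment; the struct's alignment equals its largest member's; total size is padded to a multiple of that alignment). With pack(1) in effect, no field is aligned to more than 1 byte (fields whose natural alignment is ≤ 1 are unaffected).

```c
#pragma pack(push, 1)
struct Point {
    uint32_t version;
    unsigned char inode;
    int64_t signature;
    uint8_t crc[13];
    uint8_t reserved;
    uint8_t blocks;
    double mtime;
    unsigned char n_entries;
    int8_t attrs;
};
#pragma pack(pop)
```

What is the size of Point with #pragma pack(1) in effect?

version at 0 (size 4, align 1) → ends 4
inode at 4 (size 1, align 1) → ends 5
signature at 5 (size 8, align 1) → ends 13
crc at 13 (size 13, align 1) → ends 26
reserved at 26 (size 1, align 1) → ends 27
blocks at 27 (size 1, align 1) → ends 28
mtime at 28 (size 8, align 1) → ends 36
n_entries at 36 (size 1, align 1) → ends 37
attrs at 37 (size 1, align 1) → ends 38
total 38 bytes, alignment 1

38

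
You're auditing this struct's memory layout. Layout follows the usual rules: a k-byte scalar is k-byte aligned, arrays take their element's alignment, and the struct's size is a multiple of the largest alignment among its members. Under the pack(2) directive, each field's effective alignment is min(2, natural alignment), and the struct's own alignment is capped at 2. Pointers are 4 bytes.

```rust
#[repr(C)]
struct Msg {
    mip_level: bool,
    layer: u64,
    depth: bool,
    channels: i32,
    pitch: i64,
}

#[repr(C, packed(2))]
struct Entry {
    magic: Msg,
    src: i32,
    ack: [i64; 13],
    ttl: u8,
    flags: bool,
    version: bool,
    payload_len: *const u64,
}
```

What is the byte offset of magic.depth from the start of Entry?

16

Msg: @0: mip_level [1B, align 1] → 1; +7 pad (align 8); @8: layer [8B, align 8] → 16; @16: depth [1B, align 1] → 17; +3 pad (align 4); @20: channels [4B, align 4] → 24; @24: pitch [8B, align 8] → 32; size 32, align 8
@0: magic [32B, align 2] → 32
within Msg: depth at 16
0 + 16 = 16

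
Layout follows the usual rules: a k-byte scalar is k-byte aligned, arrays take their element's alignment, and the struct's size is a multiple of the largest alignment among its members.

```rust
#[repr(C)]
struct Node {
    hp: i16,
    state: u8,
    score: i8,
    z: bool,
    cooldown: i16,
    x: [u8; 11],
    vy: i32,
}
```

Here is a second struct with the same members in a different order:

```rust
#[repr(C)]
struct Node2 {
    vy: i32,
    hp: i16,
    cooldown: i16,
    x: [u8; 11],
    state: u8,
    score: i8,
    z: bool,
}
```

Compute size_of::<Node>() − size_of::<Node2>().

hp at 0 (size 2, align 2) → ends 2
state at 2 (size 1, align 1) → ends 3
score at 3 (size 1, align 1) → ends 4
z at 4 (size 1, align 1) → ends 5
pad 1 to align 2 for cooldown
cooldown at 6 (size 2, align 2) → ends 8
x at 8 (size 11, align 1) → ends 19
pad 1 to align 4 for vy
vy at 20 (size 4, align 4) → ends 24
total 24 bytes, alignment 4
— Node2 —
vy at 0 (size 4, align 4) → ends 4
hp at 4 (size 2, align 2) → ends 6
cooldown at 6 (size 2, align 2) → ends 8
x at 8 (size 11, align 1) → ends 19
state at 19 (size 1, align 1) → ends 20
score at 20 (size 1, align 1) → ends 21
z at 21 (size 1, align 1) → ends 22
tail pad 2 to reach multiple of 4
total 24 bytes, alignment 4
24 − 24 = 0

0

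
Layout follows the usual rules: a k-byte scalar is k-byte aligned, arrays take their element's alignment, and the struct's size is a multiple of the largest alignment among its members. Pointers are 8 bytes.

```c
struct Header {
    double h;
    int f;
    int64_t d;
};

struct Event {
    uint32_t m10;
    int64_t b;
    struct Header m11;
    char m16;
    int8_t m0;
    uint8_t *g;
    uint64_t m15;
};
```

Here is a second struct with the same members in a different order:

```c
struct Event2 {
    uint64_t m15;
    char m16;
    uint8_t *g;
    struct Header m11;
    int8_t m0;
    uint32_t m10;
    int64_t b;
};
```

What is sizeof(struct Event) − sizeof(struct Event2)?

0

Header: h at 0 (size 8, align 8) → ends 8; f at 8 (size 4, align 4) → ends 12; pad 4 to align 8 for d; d at 16 (size 8, align 8) → ends 24; total 24 bytes, alignment 8
m10 at 0 (size 4, align 4) → ends 4
pad 4 to align 8 for b
b at 8 (size 8, align 8) → ends 16
m11 at 16 (size 24, align 8) → ends 40
m16 at 40 (size 1, align 1) → ends 41
m0 at 41 (size 1, align 1) → ends 42
pad 6 to align 8 for g
g at 48 (size 8, align 8) → ends 56
m15 at 56 (size 8, align 8) → ends 64
total 64 bytes, alignment 8
— Event2 —
m15 at 0 (size 8, align 8) → ends 8
m16 at 8 (size 1, align 1) → ends 9
pad 7 to align 8 for g
g at 16 (size 8, align 8) → ends 24
m11 at 24 (size 24, align 8) → ends 48
m0 at 48 (size 1, align 1) → ends 49
pad 3 to align 4 for m10
m10 at 52 (size 4, align 4) → ends 56
b at 56 (size 8, align 8) → ends 64
total 64 bytes, alignment 8
64 − 64 = 0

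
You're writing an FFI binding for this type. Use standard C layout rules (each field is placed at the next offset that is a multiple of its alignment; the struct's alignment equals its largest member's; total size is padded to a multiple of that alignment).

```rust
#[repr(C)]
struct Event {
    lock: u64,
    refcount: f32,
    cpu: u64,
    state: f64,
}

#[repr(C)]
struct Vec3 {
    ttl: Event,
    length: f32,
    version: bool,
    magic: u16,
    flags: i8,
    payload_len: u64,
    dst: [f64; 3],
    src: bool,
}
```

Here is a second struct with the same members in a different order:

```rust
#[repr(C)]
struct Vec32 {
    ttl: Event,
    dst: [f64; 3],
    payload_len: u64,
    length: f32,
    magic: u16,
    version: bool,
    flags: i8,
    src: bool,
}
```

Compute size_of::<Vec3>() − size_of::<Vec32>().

8

Event: lock at 0 (size 8, align 8) → ends 8; refcount at 8 (size 4, align 4) → ends 12; pad 4 to align 8 for cpu; cpu at 16 (size 8, align 8) → ends 24; state at 24 (size 8, align 8) → ends 32; total 32 bytes, alignment 8
ttl at 0 (size 32, align 8) → ends 32
length at 32 (size 4, align 4) → ends 36
version at 36 (size 1, align 1) → ends 37
pad 1 to align 2 for magic
magic at 38 (size 2, align 2) → ends 40
flags at 40 (size 1, align 1) → ends 41
pad 7 to align 8 for payload_len
payload_len at 48 (size 8, align 8) → ends 56
dst at 56 (size 24, align 8) → ends 80
src at 80 (size 1, align 1) → ends 81
tail pad 7 to reach multiple of 8
total 88 bytes, alignment 8
— Vec32 —
ttl at 0 (size 32, align 8) → ends 32
dst at 32 (size 24, align 8) → ends 56
payload_len at 56 (size 8, align 8) → ends 64
length at 64 (size 4, align 4) → ends 68
magic at 68 (size 2, align 2) → ends 70
version at 70 (size 1, align 1) → ends 71
flags at 71 (size 1, align 1) → ends 72
src at 72 (size 1, align 1) → ends 73
tail pad 7 to reach multiple of 8
total 80 bytes, alignment 8
88 − 80 = 8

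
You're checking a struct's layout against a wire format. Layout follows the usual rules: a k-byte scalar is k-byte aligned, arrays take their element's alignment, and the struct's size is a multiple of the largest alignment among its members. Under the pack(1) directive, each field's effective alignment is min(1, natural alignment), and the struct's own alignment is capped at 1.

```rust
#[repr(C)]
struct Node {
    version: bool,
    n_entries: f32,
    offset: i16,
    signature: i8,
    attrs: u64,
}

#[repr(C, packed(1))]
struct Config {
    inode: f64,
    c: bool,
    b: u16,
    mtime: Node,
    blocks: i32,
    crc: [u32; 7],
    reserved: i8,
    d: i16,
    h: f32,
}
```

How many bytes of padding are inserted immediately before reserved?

Node: 0..1  version  (1B, 1-aligned); 1..4  -- padding (3B); 4..8  n_entries  (4B, 4-aligned); 8..10  offset  (2B, 2-aligned); 10..11  signature  (1B, 1-aligned); 11..16  -- padding (5B); 16..24  attrs  (8B, 8-aligned); sizeof = 24, alignof = 8
0..8  inode  (8B, 1-aligned)
8..9  c  (1B, 1-aligned)
9..11  b  (2B, 1-aligned)
11..35  mtime  (24B, 1-aligned)
35..39  blocks  (4B, 1-aligned)
39..67  crc  (28B, 1-aligned)
67..68  reserved  (1B, 1-aligned)

0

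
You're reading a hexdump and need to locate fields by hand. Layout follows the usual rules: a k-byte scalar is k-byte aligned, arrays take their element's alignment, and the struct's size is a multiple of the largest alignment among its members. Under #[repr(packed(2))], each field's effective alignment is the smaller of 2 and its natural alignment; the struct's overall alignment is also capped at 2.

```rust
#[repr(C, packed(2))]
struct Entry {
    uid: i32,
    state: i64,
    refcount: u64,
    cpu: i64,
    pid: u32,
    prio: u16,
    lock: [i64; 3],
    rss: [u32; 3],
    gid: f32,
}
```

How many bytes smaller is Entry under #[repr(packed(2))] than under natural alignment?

natural layout:
  @0: uid [4B, align 4] → 4
  +4 pad (align 8)
  @8: state [8B, align 8] → 16
  @16: refcount [8B, align 8] → 24
  @24: cpu [8B, align 8] → 32
  @32: pid [4B, align 4] → 36
  @36: prio [2B, align 2] → 38
  +2 pad (align 8)
  @40: lock [24B, align 8] → 64
  @64: rss [12B, align 4] → 76
  @76: gid [4B, align 4] → 80
  size 80, align 8
packed(2) layout:
  @0: uid [4B, align 2] → 4
  @4: state [8B, align 2] → 12
  @12: refcount [8B, align 2] → 20
  @20: cpu [8B, align 2] → 28
  @28: pid [4B, align 2] → 32
  @32: prio [2B, align 2] → 34
  @34: lock [24B, align 2] → 58
  @58: rss [12B, align 2] → 70
  @70: gid [4B, align 2] → 74
  size 74, align 2
80 − 74 = 6

6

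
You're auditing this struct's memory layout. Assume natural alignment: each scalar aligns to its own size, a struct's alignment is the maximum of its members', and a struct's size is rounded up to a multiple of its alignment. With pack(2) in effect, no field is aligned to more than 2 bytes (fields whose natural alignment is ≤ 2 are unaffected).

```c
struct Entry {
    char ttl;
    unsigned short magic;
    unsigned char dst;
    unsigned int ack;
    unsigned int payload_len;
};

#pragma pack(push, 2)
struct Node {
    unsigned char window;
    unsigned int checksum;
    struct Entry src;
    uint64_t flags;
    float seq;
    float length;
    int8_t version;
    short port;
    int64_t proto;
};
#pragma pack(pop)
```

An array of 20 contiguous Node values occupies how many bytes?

1000

Entry: 0..1  ttl  (1B, 1-aligned); 1..2  -- padding (1B); 2..4  magic  (2B, 2-aligned); 4..5  dst  (1B, 1-aligned); 5..8  -- padding (3B); 8..12  ack  (4B, 4-aligned); 12..16  payload_len  (4B, 4-aligned); sizeof = 16, alignof = 4
0..1  window  (1B, 1-aligned)
1..2  -- padding (1B)
2..6  checksum  (4B, 2-aligned)
6..22  src  (16B, 2-aligned)
22..30  flags  (8B, 2-aligned)
30..34  seq  (4B, 2-aligned)
34..38  length  (4B, 2-aligned)
38..39  version  (1B, 1-aligned)
39..40  -- padding (1B)
40..42  port  (2B, 2-aligned)
42..50  proto  (8B, 2-aligned)
sizeof = 50, alignof = 2
array of 20: 20 × 50 = 1000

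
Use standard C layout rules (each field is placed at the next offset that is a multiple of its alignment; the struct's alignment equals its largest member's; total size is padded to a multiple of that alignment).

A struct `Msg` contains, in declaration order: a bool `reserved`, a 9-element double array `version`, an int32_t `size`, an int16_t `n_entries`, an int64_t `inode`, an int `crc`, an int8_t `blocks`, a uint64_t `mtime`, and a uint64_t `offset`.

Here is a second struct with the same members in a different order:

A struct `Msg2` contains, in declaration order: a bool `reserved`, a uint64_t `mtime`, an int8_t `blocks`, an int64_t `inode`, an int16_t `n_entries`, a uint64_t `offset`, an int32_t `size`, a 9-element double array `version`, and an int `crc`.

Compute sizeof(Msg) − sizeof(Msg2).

-16

@0: reserved [1B, align 1] → 1
+7 pad (align 8)
@8: version [72B, align 8] → 80
@80: size [4B, align 4] → 84
@84: n_entries [2B, align 2] → 86
+2 pad (align 8)
@88: inode [8B, align 8] → 96
@96: crc [4B, align 4] → 100
@100: blocks [1B, align 1] → 101
+3 pad (align 8)
@104: mtime [8B, align 8] → 112
@112: offset [8B, align 8] → 120
size 120, align 8
— Msg2 —
@0: reserved [1B, align 1] → 1
+7 pad (align 8)
@8: mtime [8B, align 8] → 16
@16: blocks [1B, align 1] → 17
+7 pad (align 8)
@24: inode [8B, align 8] → 32
@32: n_entries [2B, align 2] → 34
+6 pad (align 8)
@40: offset [8B, align 8] → 48
@48: size [4B, align 4] → 52
+4 pad (align 8)
@56: version [72B, align 8] → 128
@128: crc [4B, align 4] → 132
+4 tail pad (align 8)
size 136, align 8
120 − 136 = -16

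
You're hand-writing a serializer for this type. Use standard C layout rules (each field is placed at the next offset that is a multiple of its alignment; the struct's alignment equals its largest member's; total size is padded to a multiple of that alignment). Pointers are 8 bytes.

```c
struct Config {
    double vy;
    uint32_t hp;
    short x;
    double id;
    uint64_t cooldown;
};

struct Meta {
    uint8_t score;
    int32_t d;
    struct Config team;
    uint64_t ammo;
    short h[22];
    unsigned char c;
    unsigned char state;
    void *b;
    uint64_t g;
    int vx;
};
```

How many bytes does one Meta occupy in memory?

Config: @0: vy [8B, align 8] → 8; @8: hp [4B, align 4] → 12; @12: x [2B, align 2] → 14; +2 pad (align 8); @16: id [8B, align 8] → 24; @24: cooldown [8B, align 8] → 32; size 32, align 8
@0: score [1B, align 1] → 1
+3 pad (align 4)
@4: d [4B, align 4] → 8
@8: team [32B, align 8] → 40
@40: ammo [8B, align 8] → 48
@48: h [44B, align 2] → 92
@92: c [1B, align 1] → 93
@93: state [1B, align 1] → 94
+2 pad (align 8)
@96: b [8B, align 8] → 104
@104: g [8B, align 8] → 112
@112: vx [4B, align 4] → 116
+4 tail pad (align 8)
size 120, align 8

120 bytes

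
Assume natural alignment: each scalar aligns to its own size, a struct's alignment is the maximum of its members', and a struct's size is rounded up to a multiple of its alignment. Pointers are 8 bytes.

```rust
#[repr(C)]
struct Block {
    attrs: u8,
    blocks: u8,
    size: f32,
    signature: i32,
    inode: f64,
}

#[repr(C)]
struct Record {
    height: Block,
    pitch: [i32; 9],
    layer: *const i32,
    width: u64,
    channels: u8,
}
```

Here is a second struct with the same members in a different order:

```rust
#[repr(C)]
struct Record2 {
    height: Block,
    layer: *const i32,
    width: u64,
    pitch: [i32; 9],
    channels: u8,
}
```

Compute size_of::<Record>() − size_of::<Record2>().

8

Block: attrs at 0 (size 1, align 1) → ends 1; blocks at 1 (size 1, align 1) → ends 2; pad 2 to align 4 for size; size at 4 (size 4, align 4) → ends 8; signature at 8 (size 4, align 4) → ends 12; pad 4 to align 8 for inode; inode at 16 (size 8, align 8) → ends 24; total 24 bytes, alignment 8
height at 0 (size 24, align 8) → ends 24
pitch at 24 (size 36, align 4) → ends 60
pad 4 to align 8 for layer
layer at 64 (size 8, align 8) → ends 72
width at 72 (size 8, align 8) → ends 80
channels at 80 (size 1, align 1) → ends 81
tail pad 7 to reach multiple of 8
total 88 bytes, alignment 8
— Record2 —
height at 0 (size 24, align 8) → ends 24
layer at 24 (size 8, align 8) → ends 32
width at 32 (size 8, align 8) → ends 40
pitch at 40 (size 36, align 4) → ends 76
channels at 76 (size 1, align 1) → ends 77
tail pad 3 to reach multiple of 8
total 80 bytes, alignment 8
88 − 80 = 8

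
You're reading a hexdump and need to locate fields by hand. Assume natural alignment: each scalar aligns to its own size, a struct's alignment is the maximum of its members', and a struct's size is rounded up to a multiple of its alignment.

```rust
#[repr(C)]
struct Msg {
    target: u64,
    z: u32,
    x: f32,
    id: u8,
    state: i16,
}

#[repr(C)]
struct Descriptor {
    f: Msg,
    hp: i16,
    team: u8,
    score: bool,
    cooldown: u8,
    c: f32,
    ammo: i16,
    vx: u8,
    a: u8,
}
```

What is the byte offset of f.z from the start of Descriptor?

Msg: 0..8  target  (8B, 8-aligned); 8..12  z  (4B, 4-aligned); 12..16  x  (4B, 4-aligned); 16..17  id  (1B, 1-aligned); 17..18  -- padding (1B); 18..20  state  (2B, 2-aligned); 20..24  -- tail padding (4B); sizeof = 24, alignof = 8
0..24  f  (24B, 8-aligned)
within Msg: z at 8
0 + 8 = 8

8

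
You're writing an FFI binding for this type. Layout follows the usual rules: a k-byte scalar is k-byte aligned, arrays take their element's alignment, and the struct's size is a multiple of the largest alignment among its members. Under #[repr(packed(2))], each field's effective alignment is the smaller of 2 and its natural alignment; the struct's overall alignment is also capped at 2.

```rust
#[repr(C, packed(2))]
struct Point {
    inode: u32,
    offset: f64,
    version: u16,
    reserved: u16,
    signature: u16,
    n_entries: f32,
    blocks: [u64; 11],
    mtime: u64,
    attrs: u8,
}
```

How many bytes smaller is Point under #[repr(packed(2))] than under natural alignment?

natural layout:
  inode at 0 (size 4, align 4) → ends 4
  pad 4 to align 8 for offset
  offset at 8 (size 8, align 8) → ends 16
  version at 16 (size 2, align 2) → ends 18
  reserved at 18 (size 2, align 2) → ends 20
  signature at 20 (size 2, align 2) → ends 22
  pad 2 to align 4 for n_entries
  n_entries at 24 (size 4, align 4) → ends 28
  pad 4 to align 8 for blocks
  blocks at 32 (size 88, align 8) → ends 120
  mtime at 120 (size 8, align 8) → ends 128
  attrs at 128 (size 1, align 1) → ends 129
  tail pad 7 to reach multiple of 8
  total 136 bytes, alignment 8
packed(2) layout:
  inode at 0 (size 4, align 2) → ends 4
  offset at 4 (size 8, align 2) → ends 12
  version at 12 (size 2, align 2) → ends 14
  reserved at 14 (size 2, align 2) → ends 16
  signature at 16 (size 2, align 2) → ends 18
  n_entries at 18 (size 4, align 2) → ends 22
  blocks at 22 (size 88, align 2) → ends 110
  mtime at 110 (size 8, align 2) → ends 118
  attrs at 118 (size 1, align 1) → ends 119
  tail pad 1 to reach multiple of 2
  total 120 bytes, alignment 2
136 − 120 = 16

16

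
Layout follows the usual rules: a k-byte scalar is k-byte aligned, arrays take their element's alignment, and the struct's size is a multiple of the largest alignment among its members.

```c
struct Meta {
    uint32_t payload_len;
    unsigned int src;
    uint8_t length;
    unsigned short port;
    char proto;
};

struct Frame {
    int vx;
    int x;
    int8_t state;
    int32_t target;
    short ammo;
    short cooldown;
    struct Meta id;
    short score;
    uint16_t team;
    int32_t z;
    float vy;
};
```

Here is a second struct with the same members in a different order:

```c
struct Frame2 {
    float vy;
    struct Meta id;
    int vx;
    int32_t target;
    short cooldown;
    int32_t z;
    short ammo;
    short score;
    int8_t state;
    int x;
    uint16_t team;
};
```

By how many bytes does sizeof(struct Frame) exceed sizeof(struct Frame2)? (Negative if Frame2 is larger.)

-4

Meta: payload_len at 0 (size 4, align 4) → ends 4; src at 4 (size 4, align 4) → ends 8; length at 8 (size 1, align 1) → ends 9; pad 1 to align 2 for port; port at 10 (size 2, align 2) → ends 12; proto at 12 (size 1, align 1) → ends 13; tail pad 3 to reach multiple of 4; total 16 bytes, alignment 4
vx at 0 (size 4, align 4) → ends 4
x at 4 (size 4, align 4) → ends 8
state at 8 (size 1, align 1) → ends 9
pad 3 to align 4 for target
target at 12 (size 4, align 4) → ends 16
ammo at 16 (size 2, align 2) → ends 18
cooldown at 18 (size 2, align 2) → ends 20
id at 20 (size 16, align 4) → ends 36
score at 36 (size 2, align 2) → ends 38
team at 38 (size 2, align 2) → ends 40
z at 40 (size 4, align 4) → ends 44
vy at 44 (size 4, align 4) → ends 48
total 48 bytes, alignment 4
— Frame2 —
vy at 0 (size 4, align 4) → ends 4
id at 4 (size 16, align 4) → ends 20
vx at 20 (size 4, align 4) → ends 24
target at 24 (size 4, align 4) → ends 28
cooldown at 28 (size 2, align 2) → ends 30
pad 2 to align 4 for z
z at 32 (size 4, align 4) → ends 36
ammo at 36 (size 2, align 2) → ends 38
score at 38 (size 2, align 2) → ends 40
state at 40 (size 1, align 1) → ends 41
pad 3 to align 4 for x
x at 44 (size 4, align 4) → ends 48
team at 48 (size 2, align 2) → ends 50
tail pad 2 to reach multiple of 4
total 52 bytes, alignment 4
48 − 52 = -4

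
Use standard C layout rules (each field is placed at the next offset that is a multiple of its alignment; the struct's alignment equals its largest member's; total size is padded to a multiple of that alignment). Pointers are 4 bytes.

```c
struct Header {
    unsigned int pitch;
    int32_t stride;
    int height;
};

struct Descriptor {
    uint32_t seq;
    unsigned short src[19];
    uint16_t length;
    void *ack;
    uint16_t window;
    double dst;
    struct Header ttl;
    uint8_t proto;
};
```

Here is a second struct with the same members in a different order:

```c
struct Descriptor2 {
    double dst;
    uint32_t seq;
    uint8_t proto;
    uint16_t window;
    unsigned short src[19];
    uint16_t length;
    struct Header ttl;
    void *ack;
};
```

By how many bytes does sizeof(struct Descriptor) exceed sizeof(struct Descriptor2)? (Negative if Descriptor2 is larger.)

8

Header: pitch at 0 (size 4, align 4) → ends 4; stride at 4 (size 4, align 4) → ends 8; height at 8 (size 4, align 4) → ends 12; total 12 bytes, alignment 4
seq at 0 (size 4, align 4) → ends 4
src at 4 (size 38, align 2) → ends 42
length at 42 (size 2, align 2) → ends 44
ack at 44 (size 4, align 4) → ends 48
window at 48 (size 2, align 2) → ends 50
pad 6 to align 8 for dst
dst at 56 (size 8, align 8) → ends 64
ttl at 64 (size 12, align 4) → ends 76
proto at 76 (size 1, align 1) → ends 77
tail pad 3 to reach multiple of 8
total 80 bytes, alignment 8
— Descriptor2 —
dst at 0 (size 8, align 8) → ends 8
seq at 8 (size 4, align 4) → ends 12
proto at 12 (size 1, align 1) → ends 13
pad 1 to align 2 for window
window at 14 (size 2, align 2) → ends 16
src at 16 (size 38, align 2) → ends 54
length at 54 (size 2, align 2) → ends 56
ttl at 56 (size 12, align 4) → ends 68
ack at 68 (size 4, align 4) → ends 72
total 72 bytes, alignment 8
80 − 72 = 8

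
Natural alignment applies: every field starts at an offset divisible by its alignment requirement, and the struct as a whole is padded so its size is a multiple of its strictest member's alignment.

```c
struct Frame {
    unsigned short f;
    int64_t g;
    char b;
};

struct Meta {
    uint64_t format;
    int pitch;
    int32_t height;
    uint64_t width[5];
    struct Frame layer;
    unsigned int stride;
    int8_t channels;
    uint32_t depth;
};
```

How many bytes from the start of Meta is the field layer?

Frame: f at 0 (size 2, align 2) → ends 2; pad 6 to align 8 for g; g at 8 (size 8, align 8) → ends 16; b at 16 (size 1, align 1) → ends 17; tail pad 7 to reach multiple of 8; total 24 bytes, alignment 8
format at 0 (size 8, align 8) → ends 8
pitch at 8 (size 4, align 4) → ends 12
height at 12 (size 4, align 4) → ends 16
width at 16 (size 40, align 8) → ends 56
layer at 56 (size 24, align 8) → ends 80

56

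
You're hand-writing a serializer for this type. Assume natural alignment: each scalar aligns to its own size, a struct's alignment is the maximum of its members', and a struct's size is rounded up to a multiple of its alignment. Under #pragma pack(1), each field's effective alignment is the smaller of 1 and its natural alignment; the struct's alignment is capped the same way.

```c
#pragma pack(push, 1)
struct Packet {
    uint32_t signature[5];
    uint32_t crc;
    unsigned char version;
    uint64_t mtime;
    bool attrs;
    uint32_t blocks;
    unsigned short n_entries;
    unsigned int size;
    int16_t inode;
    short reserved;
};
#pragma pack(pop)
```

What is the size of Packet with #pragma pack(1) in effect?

48

@0: signature [20B, align 1] → 20
@20: crc [4B, align 1] → 24
@24: version [1B, align 1] → 25
@25: mtime [8B, align 1] → 33
@33: attrs [1B, align 1] → 34
@34: blocks [4B, align 1] → 38
@38: n_entries [2B, align 1] → 40
@40: size [4B, align 1] → 44
@44: inode [2B, align 1] → 46
@46: reserved [2B, align 1] → 48
size 48, align 1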